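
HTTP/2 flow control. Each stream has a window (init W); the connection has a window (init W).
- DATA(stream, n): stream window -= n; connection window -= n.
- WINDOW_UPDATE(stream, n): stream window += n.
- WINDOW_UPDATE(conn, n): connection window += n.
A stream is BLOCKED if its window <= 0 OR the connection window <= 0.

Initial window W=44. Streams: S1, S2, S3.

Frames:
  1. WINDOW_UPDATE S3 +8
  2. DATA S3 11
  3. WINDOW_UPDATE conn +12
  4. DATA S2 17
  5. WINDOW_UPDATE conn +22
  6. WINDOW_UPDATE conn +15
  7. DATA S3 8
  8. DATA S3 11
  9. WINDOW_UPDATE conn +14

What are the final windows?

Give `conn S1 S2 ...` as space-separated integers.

Answer: 60 44 27 22

Derivation:
Op 1: conn=44 S1=44 S2=44 S3=52 blocked=[]
Op 2: conn=33 S1=44 S2=44 S3=41 blocked=[]
Op 3: conn=45 S1=44 S2=44 S3=41 blocked=[]
Op 4: conn=28 S1=44 S2=27 S3=41 blocked=[]
Op 5: conn=50 S1=44 S2=27 S3=41 blocked=[]
Op 6: conn=65 S1=44 S2=27 S3=41 blocked=[]
Op 7: conn=57 S1=44 S2=27 S3=33 blocked=[]
Op 8: conn=46 S1=44 S2=27 S3=22 blocked=[]
Op 9: conn=60 S1=44 S2=27 S3=22 blocked=[]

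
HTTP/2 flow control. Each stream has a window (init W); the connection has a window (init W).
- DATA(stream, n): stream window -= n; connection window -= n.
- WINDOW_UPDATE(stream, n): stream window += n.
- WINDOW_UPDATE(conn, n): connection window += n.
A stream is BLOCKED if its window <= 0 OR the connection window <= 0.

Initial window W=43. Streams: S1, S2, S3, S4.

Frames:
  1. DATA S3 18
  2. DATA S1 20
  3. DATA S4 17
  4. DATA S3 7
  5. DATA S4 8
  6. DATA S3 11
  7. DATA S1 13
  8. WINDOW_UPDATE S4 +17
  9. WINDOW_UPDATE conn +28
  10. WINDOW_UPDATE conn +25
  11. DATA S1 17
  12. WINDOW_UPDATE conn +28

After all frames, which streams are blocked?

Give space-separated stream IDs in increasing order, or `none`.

Answer: S1

Derivation:
Op 1: conn=25 S1=43 S2=43 S3=25 S4=43 blocked=[]
Op 2: conn=5 S1=23 S2=43 S3=25 S4=43 blocked=[]
Op 3: conn=-12 S1=23 S2=43 S3=25 S4=26 blocked=[1, 2, 3, 4]
Op 4: conn=-19 S1=23 S2=43 S3=18 S4=26 blocked=[1, 2, 3, 4]
Op 5: conn=-27 S1=23 S2=43 S3=18 S4=18 blocked=[1, 2, 3, 4]
Op 6: conn=-38 S1=23 S2=43 S3=7 S4=18 blocked=[1, 2, 3, 4]
Op 7: conn=-51 S1=10 S2=43 S3=7 S4=18 blocked=[1, 2, 3, 4]
Op 8: conn=-51 S1=10 S2=43 S3=7 S4=35 blocked=[1, 2, 3, 4]
Op 9: conn=-23 S1=10 S2=43 S3=7 S4=35 blocked=[1, 2, 3, 4]
Op 10: conn=2 S1=10 S2=43 S3=7 S4=35 blocked=[]
Op 11: conn=-15 S1=-7 S2=43 S3=7 S4=35 blocked=[1, 2, 3, 4]
Op 12: conn=13 S1=-7 S2=43 S3=7 S4=35 blocked=[1]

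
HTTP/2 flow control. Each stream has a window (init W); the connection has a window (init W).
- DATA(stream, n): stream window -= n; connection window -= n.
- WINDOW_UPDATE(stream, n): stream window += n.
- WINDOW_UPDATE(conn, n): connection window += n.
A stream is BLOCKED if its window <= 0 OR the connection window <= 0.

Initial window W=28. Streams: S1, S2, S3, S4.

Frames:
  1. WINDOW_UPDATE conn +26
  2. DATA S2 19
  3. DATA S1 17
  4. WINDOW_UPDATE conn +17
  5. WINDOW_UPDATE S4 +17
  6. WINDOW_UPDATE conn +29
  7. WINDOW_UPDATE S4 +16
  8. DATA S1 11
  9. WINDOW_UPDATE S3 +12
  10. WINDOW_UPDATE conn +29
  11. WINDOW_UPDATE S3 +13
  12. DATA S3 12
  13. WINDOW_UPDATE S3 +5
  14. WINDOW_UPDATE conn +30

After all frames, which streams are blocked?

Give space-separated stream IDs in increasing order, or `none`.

Op 1: conn=54 S1=28 S2=28 S3=28 S4=28 blocked=[]
Op 2: conn=35 S1=28 S2=9 S3=28 S4=28 blocked=[]
Op 3: conn=18 S1=11 S2=9 S3=28 S4=28 blocked=[]
Op 4: conn=35 S1=11 S2=9 S3=28 S4=28 blocked=[]
Op 5: conn=35 S1=11 S2=9 S3=28 S4=45 blocked=[]
Op 6: conn=64 S1=11 S2=9 S3=28 S4=45 blocked=[]
Op 7: conn=64 S1=11 S2=9 S3=28 S4=61 blocked=[]
Op 8: conn=53 S1=0 S2=9 S3=28 S4=61 blocked=[1]
Op 9: conn=53 S1=0 S2=9 S3=40 S4=61 blocked=[1]
Op 10: conn=82 S1=0 S2=9 S3=40 S4=61 blocked=[1]
Op 11: conn=82 S1=0 S2=9 S3=53 S4=61 blocked=[1]
Op 12: conn=70 S1=0 S2=9 S3=41 S4=61 blocked=[1]
Op 13: conn=70 S1=0 S2=9 S3=46 S4=61 blocked=[1]
Op 14: conn=100 S1=0 S2=9 S3=46 S4=61 blocked=[1]

Answer: S1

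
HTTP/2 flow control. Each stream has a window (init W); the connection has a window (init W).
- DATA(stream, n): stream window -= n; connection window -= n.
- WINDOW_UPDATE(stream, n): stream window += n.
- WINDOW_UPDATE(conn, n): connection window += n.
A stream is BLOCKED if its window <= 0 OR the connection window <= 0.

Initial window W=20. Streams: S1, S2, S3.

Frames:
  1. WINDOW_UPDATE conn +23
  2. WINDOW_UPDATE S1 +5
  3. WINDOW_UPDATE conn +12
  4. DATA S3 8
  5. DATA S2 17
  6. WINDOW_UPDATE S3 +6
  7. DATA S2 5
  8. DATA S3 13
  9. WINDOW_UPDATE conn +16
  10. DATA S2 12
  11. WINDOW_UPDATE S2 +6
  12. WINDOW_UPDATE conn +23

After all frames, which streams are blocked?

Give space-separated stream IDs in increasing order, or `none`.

Answer: S2

Derivation:
Op 1: conn=43 S1=20 S2=20 S3=20 blocked=[]
Op 2: conn=43 S1=25 S2=20 S3=20 blocked=[]
Op 3: conn=55 S1=25 S2=20 S3=20 blocked=[]
Op 4: conn=47 S1=25 S2=20 S3=12 blocked=[]
Op 5: conn=30 S1=25 S2=3 S3=12 blocked=[]
Op 6: conn=30 S1=25 S2=3 S3=18 blocked=[]
Op 7: conn=25 S1=25 S2=-2 S3=18 blocked=[2]
Op 8: conn=12 S1=25 S2=-2 S3=5 blocked=[2]
Op 9: conn=28 S1=25 S2=-2 S3=5 blocked=[2]
Op 10: conn=16 S1=25 S2=-14 S3=5 blocked=[2]
Op 11: conn=16 S1=25 S2=-8 S3=5 blocked=[2]
Op 12: conn=39 S1=25 S2=-8 S3=5 blocked=[2]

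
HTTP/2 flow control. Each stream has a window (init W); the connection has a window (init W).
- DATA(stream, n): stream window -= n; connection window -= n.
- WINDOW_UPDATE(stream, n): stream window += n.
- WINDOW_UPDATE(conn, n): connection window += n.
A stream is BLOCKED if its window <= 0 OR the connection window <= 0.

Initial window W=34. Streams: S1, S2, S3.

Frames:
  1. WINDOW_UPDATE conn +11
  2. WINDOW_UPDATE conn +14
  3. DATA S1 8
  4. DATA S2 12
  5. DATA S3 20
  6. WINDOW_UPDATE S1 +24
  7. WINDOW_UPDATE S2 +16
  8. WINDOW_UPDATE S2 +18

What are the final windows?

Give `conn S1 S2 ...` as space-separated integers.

Answer: 19 50 56 14

Derivation:
Op 1: conn=45 S1=34 S2=34 S3=34 blocked=[]
Op 2: conn=59 S1=34 S2=34 S3=34 blocked=[]
Op 3: conn=51 S1=26 S2=34 S3=34 blocked=[]
Op 4: conn=39 S1=26 S2=22 S3=34 blocked=[]
Op 5: conn=19 S1=26 S2=22 S3=14 blocked=[]
Op 6: conn=19 S1=50 S2=22 S3=14 blocked=[]
Op 7: conn=19 S1=50 S2=38 S3=14 blocked=[]
Op 8: conn=19 S1=50 S2=56 S3=14 blocked=[]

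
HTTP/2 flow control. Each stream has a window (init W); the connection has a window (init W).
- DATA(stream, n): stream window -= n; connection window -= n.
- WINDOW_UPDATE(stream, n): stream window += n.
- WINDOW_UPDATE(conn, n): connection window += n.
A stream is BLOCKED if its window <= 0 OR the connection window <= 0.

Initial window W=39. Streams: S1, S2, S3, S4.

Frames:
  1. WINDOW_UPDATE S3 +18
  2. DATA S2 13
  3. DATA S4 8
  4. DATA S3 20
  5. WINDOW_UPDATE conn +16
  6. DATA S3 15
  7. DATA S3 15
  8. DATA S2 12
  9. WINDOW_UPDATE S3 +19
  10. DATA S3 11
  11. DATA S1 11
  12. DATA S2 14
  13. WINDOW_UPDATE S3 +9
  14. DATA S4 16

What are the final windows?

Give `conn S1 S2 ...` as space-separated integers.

Op 1: conn=39 S1=39 S2=39 S3=57 S4=39 blocked=[]
Op 2: conn=26 S1=39 S2=26 S3=57 S4=39 blocked=[]
Op 3: conn=18 S1=39 S2=26 S3=57 S4=31 blocked=[]
Op 4: conn=-2 S1=39 S2=26 S3=37 S4=31 blocked=[1, 2, 3, 4]
Op 5: conn=14 S1=39 S2=26 S3=37 S4=31 blocked=[]
Op 6: conn=-1 S1=39 S2=26 S3=22 S4=31 blocked=[1, 2, 3, 4]
Op 7: conn=-16 S1=39 S2=26 S3=7 S4=31 blocked=[1, 2, 3, 4]
Op 8: conn=-28 S1=39 S2=14 S3=7 S4=31 blocked=[1, 2, 3, 4]
Op 9: conn=-28 S1=39 S2=14 S3=26 S4=31 blocked=[1, 2, 3, 4]
Op 10: conn=-39 S1=39 S2=14 S3=15 S4=31 blocked=[1, 2, 3, 4]
Op 11: conn=-50 S1=28 S2=14 S3=15 S4=31 blocked=[1, 2, 3, 4]
Op 12: conn=-64 S1=28 S2=0 S3=15 S4=31 blocked=[1, 2, 3, 4]
Op 13: conn=-64 S1=28 S2=0 S3=24 S4=31 blocked=[1, 2, 3, 4]
Op 14: conn=-80 S1=28 S2=0 S3=24 S4=15 blocked=[1, 2, 3, 4]

Answer: -80 28 0 24 15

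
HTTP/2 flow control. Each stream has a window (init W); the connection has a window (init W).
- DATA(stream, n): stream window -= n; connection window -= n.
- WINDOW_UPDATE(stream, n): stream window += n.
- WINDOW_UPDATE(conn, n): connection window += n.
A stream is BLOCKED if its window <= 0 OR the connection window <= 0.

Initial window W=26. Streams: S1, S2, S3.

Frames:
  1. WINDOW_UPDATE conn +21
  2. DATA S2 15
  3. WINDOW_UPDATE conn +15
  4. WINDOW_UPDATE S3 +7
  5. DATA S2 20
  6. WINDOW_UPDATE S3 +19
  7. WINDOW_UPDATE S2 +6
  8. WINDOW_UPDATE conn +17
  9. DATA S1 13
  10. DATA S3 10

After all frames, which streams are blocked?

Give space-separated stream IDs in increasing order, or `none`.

Op 1: conn=47 S1=26 S2=26 S3=26 blocked=[]
Op 2: conn=32 S1=26 S2=11 S3=26 blocked=[]
Op 3: conn=47 S1=26 S2=11 S3=26 blocked=[]
Op 4: conn=47 S1=26 S2=11 S3=33 blocked=[]
Op 5: conn=27 S1=26 S2=-9 S3=33 blocked=[2]
Op 6: conn=27 S1=26 S2=-9 S3=52 blocked=[2]
Op 7: conn=27 S1=26 S2=-3 S3=52 blocked=[2]
Op 8: conn=44 S1=26 S2=-3 S3=52 blocked=[2]
Op 9: conn=31 S1=13 S2=-3 S3=52 blocked=[2]
Op 10: conn=21 S1=13 S2=-3 S3=42 blocked=[2]

Answer: S2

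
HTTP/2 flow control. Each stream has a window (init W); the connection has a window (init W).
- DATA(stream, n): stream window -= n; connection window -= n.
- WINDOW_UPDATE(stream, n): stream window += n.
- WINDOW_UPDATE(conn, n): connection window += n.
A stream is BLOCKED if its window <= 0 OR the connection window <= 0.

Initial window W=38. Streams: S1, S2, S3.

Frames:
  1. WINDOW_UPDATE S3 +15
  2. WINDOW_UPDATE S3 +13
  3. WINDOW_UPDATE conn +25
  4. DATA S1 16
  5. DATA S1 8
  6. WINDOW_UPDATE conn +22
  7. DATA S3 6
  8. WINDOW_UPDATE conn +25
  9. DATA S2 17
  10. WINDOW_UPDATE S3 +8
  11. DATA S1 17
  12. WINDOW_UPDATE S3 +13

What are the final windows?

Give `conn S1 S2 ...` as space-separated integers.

Op 1: conn=38 S1=38 S2=38 S3=53 blocked=[]
Op 2: conn=38 S1=38 S2=38 S3=66 blocked=[]
Op 3: conn=63 S1=38 S2=38 S3=66 blocked=[]
Op 4: conn=47 S1=22 S2=38 S3=66 blocked=[]
Op 5: conn=39 S1=14 S2=38 S3=66 blocked=[]
Op 6: conn=61 S1=14 S2=38 S3=66 blocked=[]
Op 7: conn=55 S1=14 S2=38 S3=60 blocked=[]
Op 8: conn=80 S1=14 S2=38 S3=60 blocked=[]
Op 9: conn=63 S1=14 S2=21 S3=60 blocked=[]
Op 10: conn=63 S1=14 S2=21 S3=68 blocked=[]
Op 11: conn=46 S1=-3 S2=21 S3=68 blocked=[1]
Op 12: conn=46 S1=-3 S2=21 S3=81 blocked=[1]

Answer: 46 -3 21 81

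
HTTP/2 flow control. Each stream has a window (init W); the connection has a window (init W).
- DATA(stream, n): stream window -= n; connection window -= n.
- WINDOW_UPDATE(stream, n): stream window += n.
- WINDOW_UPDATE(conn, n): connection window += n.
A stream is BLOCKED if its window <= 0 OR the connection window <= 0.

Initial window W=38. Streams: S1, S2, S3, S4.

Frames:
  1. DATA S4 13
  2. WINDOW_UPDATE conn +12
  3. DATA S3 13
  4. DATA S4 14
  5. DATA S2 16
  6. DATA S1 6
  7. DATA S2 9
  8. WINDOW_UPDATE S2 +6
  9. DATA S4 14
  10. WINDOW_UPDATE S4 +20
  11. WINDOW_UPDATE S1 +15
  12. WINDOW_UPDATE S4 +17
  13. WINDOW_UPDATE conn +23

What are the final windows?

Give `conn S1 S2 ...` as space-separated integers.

Op 1: conn=25 S1=38 S2=38 S3=38 S4=25 blocked=[]
Op 2: conn=37 S1=38 S2=38 S3=38 S4=25 blocked=[]
Op 3: conn=24 S1=38 S2=38 S3=25 S4=25 blocked=[]
Op 4: conn=10 S1=38 S2=38 S3=25 S4=11 blocked=[]
Op 5: conn=-6 S1=38 S2=22 S3=25 S4=11 blocked=[1, 2, 3, 4]
Op 6: conn=-12 S1=32 S2=22 S3=25 S4=11 blocked=[1, 2, 3, 4]
Op 7: conn=-21 S1=32 S2=13 S3=25 S4=11 blocked=[1, 2, 3, 4]
Op 8: conn=-21 S1=32 S2=19 S3=25 S4=11 blocked=[1, 2, 3, 4]
Op 9: conn=-35 S1=32 S2=19 S3=25 S4=-3 blocked=[1, 2, 3, 4]
Op 10: conn=-35 S1=32 S2=19 S3=25 S4=17 blocked=[1, 2, 3, 4]
Op 11: conn=-35 S1=47 S2=19 S3=25 S4=17 blocked=[1, 2, 3, 4]
Op 12: conn=-35 S1=47 S2=19 S3=25 S4=34 blocked=[1, 2, 3, 4]
Op 13: conn=-12 S1=47 S2=19 S3=25 S4=34 blocked=[1, 2, 3, 4]

Answer: -12 47 19 25 34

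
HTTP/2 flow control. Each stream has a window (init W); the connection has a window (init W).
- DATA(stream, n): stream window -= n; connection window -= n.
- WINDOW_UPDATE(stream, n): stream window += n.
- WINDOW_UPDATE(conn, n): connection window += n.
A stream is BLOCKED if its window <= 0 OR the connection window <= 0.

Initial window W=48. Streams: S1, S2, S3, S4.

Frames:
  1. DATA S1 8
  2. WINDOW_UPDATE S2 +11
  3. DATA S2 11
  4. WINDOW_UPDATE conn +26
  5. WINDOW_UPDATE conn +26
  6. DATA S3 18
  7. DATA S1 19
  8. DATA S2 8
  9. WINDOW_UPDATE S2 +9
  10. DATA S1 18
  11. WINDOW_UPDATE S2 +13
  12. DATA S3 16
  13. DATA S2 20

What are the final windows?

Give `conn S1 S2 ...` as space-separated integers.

Answer: -18 3 42 14 48

Derivation:
Op 1: conn=40 S1=40 S2=48 S3=48 S4=48 blocked=[]
Op 2: conn=40 S1=40 S2=59 S3=48 S4=48 blocked=[]
Op 3: conn=29 S1=40 S2=48 S3=48 S4=48 blocked=[]
Op 4: conn=55 S1=40 S2=48 S3=48 S4=48 blocked=[]
Op 5: conn=81 S1=40 S2=48 S3=48 S4=48 blocked=[]
Op 6: conn=63 S1=40 S2=48 S3=30 S4=48 blocked=[]
Op 7: conn=44 S1=21 S2=48 S3=30 S4=48 blocked=[]
Op 8: conn=36 S1=21 S2=40 S3=30 S4=48 blocked=[]
Op 9: conn=36 S1=21 S2=49 S3=30 S4=48 blocked=[]
Op 10: conn=18 S1=3 S2=49 S3=30 S4=48 blocked=[]
Op 11: conn=18 S1=3 S2=62 S3=30 S4=48 blocked=[]
Op 12: conn=2 S1=3 S2=62 S3=14 S4=48 blocked=[]
Op 13: conn=-18 S1=3 S2=42 S3=14 S4=48 blocked=[1, 2, 3, 4]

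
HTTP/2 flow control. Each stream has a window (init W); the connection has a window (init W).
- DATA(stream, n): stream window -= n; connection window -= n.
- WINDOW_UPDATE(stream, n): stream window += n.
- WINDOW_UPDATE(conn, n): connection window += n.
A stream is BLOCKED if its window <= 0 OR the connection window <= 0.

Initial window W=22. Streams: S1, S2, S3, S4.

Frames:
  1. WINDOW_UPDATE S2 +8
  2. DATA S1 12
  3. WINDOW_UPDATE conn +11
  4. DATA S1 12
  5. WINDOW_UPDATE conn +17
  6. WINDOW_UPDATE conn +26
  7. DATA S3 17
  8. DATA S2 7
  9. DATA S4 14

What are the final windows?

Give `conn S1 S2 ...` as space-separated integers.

Answer: 14 -2 23 5 8

Derivation:
Op 1: conn=22 S1=22 S2=30 S3=22 S4=22 blocked=[]
Op 2: conn=10 S1=10 S2=30 S3=22 S4=22 blocked=[]
Op 3: conn=21 S1=10 S2=30 S3=22 S4=22 blocked=[]
Op 4: conn=9 S1=-2 S2=30 S3=22 S4=22 blocked=[1]
Op 5: conn=26 S1=-2 S2=30 S3=22 S4=22 blocked=[1]
Op 6: conn=52 S1=-2 S2=30 S3=22 S4=22 blocked=[1]
Op 7: conn=35 S1=-2 S2=30 S3=5 S4=22 blocked=[1]
Op 8: conn=28 S1=-2 S2=23 S3=5 S4=22 blocked=[1]
Op 9: conn=14 S1=-2 S2=23 S3=5 S4=8 blocked=[1]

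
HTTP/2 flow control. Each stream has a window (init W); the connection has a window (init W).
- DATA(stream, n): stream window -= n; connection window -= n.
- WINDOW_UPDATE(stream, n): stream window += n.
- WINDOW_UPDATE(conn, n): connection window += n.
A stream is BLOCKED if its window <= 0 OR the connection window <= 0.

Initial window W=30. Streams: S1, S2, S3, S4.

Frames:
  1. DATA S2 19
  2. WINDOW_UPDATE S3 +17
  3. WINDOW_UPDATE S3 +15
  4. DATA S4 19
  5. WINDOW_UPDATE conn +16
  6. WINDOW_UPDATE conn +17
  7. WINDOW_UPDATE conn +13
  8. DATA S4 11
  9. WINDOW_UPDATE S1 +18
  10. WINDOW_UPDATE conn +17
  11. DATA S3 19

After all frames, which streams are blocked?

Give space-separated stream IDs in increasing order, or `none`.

Answer: S4

Derivation:
Op 1: conn=11 S1=30 S2=11 S3=30 S4=30 blocked=[]
Op 2: conn=11 S1=30 S2=11 S3=47 S4=30 blocked=[]
Op 3: conn=11 S1=30 S2=11 S3=62 S4=30 blocked=[]
Op 4: conn=-8 S1=30 S2=11 S3=62 S4=11 blocked=[1, 2, 3, 4]
Op 5: conn=8 S1=30 S2=11 S3=62 S4=11 blocked=[]
Op 6: conn=25 S1=30 S2=11 S3=62 S4=11 blocked=[]
Op 7: conn=38 S1=30 S2=11 S3=62 S4=11 blocked=[]
Op 8: conn=27 S1=30 S2=11 S3=62 S4=0 blocked=[4]
Op 9: conn=27 S1=48 S2=11 S3=62 S4=0 blocked=[4]
Op 10: conn=44 S1=48 S2=11 S3=62 S4=0 blocked=[4]
Op 11: conn=25 S1=48 S2=11 S3=43 S4=0 blocked=[4]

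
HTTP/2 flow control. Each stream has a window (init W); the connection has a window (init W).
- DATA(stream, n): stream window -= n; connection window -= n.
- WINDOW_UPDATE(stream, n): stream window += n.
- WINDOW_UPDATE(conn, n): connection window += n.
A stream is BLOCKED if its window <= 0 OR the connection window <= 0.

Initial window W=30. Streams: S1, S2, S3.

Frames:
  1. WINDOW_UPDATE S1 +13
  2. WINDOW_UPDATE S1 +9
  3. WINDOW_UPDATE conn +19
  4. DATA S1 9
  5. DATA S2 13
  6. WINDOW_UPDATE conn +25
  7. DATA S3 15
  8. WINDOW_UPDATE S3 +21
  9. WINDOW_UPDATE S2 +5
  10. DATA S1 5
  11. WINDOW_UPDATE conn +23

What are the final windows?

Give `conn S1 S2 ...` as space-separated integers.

Answer: 55 38 22 36

Derivation:
Op 1: conn=30 S1=43 S2=30 S3=30 blocked=[]
Op 2: conn=30 S1=52 S2=30 S3=30 blocked=[]
Op 3: conn=49 S1=52 S2=30 S3=30 blocked=[]
Op 4: conn=40 S1=43 S2=30 S3=30 blocked=[]
Op 5: conn=27 S1=43 S2=17 S3=30 blocked=[]
Op 6: conn=52 S1=43 S2=17 S3=30 blocked=[]
Op 7: conn=37 S1=43 S2=17 S3=15 blocked=[]
Op 8: conn=37 S1=43 S2=17 S3=36 blocked=[]
Op 9: conn=37 S1=43 S2=22 S3=36 blocked=[]
Op 10: conn=32 S1=38 S2=22 S3=36 blocked=[]
Op 11: conn=55 S1=38 S2=22 S3=36 blocked=[]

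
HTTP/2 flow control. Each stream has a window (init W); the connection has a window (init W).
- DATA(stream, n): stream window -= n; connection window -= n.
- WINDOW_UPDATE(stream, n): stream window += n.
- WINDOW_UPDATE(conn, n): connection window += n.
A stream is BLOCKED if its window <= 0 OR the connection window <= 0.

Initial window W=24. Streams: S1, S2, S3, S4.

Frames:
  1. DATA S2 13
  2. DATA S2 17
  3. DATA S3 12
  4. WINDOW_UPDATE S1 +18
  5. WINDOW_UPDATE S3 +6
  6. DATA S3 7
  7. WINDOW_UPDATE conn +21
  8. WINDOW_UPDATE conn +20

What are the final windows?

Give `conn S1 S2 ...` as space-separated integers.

Answer: 16 42 -6 11 24

Derivation:
Op 1: conn=11 S1=24 S2=11 S3=24 S4=24 blocked=[]
Op 2: conn=-6 S1=24 S2=-6 S3=24 S4=24 blocked=[1, 2, 3, 4]
Op 3: conn=-18 S1=24 S2=-6 S3=12 S4=24 blocked=[1, 2, 3, 4]
Op 4: conn=-18 S1=42 S2=-6 S3=12 S4=24 blocked=[1, 2, 3, 4]
Op 5: conn=-18 S1=42 S2=-6 S3=18 S4=24 blocked=[1, 2, 3, 4]
Op 6: conn=-25 S1=42 S2=-6 S3=11 S4=24 blocked=[1, 2, 3, 4]
Op 7: conn=-4 S1=42 S2=-6 S3=11 S4=24 blocked=[1, 2, 3, 4]
Op 8: conn=16 S1=42 S2=-6 S3=11 S4=24 blocked=[2]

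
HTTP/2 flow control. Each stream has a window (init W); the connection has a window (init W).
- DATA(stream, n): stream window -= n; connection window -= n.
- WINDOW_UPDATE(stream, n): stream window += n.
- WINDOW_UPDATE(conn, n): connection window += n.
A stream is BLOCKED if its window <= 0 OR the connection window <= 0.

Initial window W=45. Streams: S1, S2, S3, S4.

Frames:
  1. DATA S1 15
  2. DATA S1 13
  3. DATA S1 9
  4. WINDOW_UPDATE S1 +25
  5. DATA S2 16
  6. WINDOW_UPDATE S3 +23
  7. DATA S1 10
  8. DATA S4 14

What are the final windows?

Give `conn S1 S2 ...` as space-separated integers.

Op 1: conn=30 S1=30 S2=45 S3=45 S4=45 blocked=[]
Op 2: conn=17 S1=17 S2=45 S3=45 S4=45 blocked=[]
Op 3: conn=8 S1=8 S2=45 S3=45 S4=45 blocked=[]
Op 4: conn=8 S1=33 S2=45 S3=45 S4=45 blocked=[]
Op 5: conn=-8 S1=33 S2=29 S3=45 S4=45 blocked=[1, 2, 3, 4]
Op 6: conn=-8 S1=33 S2=29 S3=68 S4=45 blocked=[1, 2, 3, 4]
Op 7: conn=-18 S1=23 S2=29 S3=68 S4=45 blocked=[1, 2, 3, 4]
Op 8: conn=-32 S1=23 S2=29 S3=68 S4=31 blocked=[1, 2, 3, 4]

Answer: -32 23 29 68 31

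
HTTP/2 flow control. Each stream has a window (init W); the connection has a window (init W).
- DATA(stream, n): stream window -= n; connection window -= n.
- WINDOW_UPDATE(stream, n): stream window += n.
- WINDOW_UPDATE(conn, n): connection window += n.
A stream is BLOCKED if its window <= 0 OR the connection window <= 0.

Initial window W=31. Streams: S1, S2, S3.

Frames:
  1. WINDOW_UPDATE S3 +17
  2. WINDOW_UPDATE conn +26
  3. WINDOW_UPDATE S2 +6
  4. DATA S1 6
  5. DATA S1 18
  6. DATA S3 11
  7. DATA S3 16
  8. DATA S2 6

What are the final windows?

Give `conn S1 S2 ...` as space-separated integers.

Answer: 0 7 31 21

Derivation:
Op 1: conn=31 S1=31 S2=31 S3=48 blocked=[]
Op 2: conn=57 S1=31 S2=31 S3=48 blocked=[]
Op 3: conn=57 S1=31 S2=37 S3=48 blocked=[]
Op 4: conn=51 S1=25 S2=37 S3=48 blocked=[]
Op 5: conn=33 S1=7 S2=37 S3=48 blocked=[]
Op 6: conn=22 S1=7 S2=37 S3=37 blocked=[]
Op 7: conn=6 S1=7 S2=37 S3=21 blocked=[]
Op 8: conn=0 S1=7 S2=31 S3=21 blocked=[1, 2, 3]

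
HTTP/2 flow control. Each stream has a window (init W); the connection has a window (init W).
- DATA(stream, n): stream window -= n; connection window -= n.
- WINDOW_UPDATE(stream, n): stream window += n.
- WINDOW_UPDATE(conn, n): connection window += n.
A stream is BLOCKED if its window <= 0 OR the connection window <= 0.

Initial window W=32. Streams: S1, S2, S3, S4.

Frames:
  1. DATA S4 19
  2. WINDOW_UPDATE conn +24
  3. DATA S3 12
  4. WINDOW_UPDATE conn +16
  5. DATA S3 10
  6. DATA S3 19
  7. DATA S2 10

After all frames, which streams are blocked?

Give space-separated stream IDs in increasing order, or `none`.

Op 1: conn=13 S1=32 S2=32 S3=32 S4=13 blocked=[]
Op 2: conn=37 S1=32 S2=32 S3=32 S4=13 blocked=[]
Op 3: conn=25 S1=32 S2=32 S3=20 S4=13 blocked=[]
Op 4: conn=41 S1=32 S2=32 S3=20 S4=13 blocked=[]
Op 5: conn=31 S1=32 S2=32 S3=10 S4=13 blocked=[]
Op 6: conn=12 S1=32 S2=32 S3=-9 S4=13 blocked=[3]
Op 7: conn=2 S1=32 S2=22 S3=-9 S4=13 blocked=[3]

Answer: S3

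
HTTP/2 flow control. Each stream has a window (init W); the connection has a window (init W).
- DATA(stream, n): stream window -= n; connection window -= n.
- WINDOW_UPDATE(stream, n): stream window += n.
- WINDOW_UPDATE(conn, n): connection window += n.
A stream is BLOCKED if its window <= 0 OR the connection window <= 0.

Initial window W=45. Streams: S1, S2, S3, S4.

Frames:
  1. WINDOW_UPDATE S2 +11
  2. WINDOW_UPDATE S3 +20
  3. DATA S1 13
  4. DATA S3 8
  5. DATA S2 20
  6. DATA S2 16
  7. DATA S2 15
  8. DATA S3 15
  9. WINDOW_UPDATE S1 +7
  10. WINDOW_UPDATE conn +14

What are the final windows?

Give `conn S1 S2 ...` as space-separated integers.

Answer: -28 39 5 42 45

Derivation:
Op 1: conn=45 S1=45 S2=56 S3=45 S4=45 blocked=[]
Op 2: conn=45 S1=45 S2=56 S3=65 S4=45 blocked=[]
Op 3: conn=32 S1=32 S2=56 S3=65 S4=45 blocked=[]
Op 4: conn=24 S1=32 S2=56 S3=57 S4=45 blocked=[]
Op 5: conn=4 S1=32 S2=36 S3=57 S4=45 blocked=[]
Op 6: conn=-12 S1=32 S2=20 S3=57 S4=45 blocked=[1, 2, 3, 4]
Op 7: conn=-27 S1=32 S2=5 S3=57 S4=45 blocked=[1, 2, 3, 4]
Op 8: conn=-42 S1=32 S2=5 S3=42 S4=45 blocked=[1, 2, 3, 4]
Op 9: conn=-42 S1=39 S2=5 S3=42 S4=45 blocked=[1, 2, 3, 4]
Op 10: conn=-28 S1=39 S2=5 S3=42 S4=45 blocked=[1, 2, 3, 4]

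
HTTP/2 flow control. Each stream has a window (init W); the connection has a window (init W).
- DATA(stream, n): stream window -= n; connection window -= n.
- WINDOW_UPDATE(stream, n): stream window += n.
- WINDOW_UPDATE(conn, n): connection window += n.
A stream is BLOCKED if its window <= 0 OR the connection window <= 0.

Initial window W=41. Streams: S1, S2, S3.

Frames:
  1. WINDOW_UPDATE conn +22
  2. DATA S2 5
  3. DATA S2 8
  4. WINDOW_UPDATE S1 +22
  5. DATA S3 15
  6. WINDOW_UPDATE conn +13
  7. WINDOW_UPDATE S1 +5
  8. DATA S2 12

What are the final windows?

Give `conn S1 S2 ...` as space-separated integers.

Op 1: conn=63 S1=41 S2=41 S3=41 blocked=[]
Op 2: conn=58 S1=41 S2=36 S3=41 blocked=[]
Op 3: conn=50 S1=41 S2=28 S3=41 blocked=[]
Op 4: conn=50 S1=63 S2=28 S3=41 blocked=[]
Op 5: conn=35 S1=63 S2=28 S3=26 blocked=[]
Op 6: conn=48 S1=63 S2=28 S3=26 blocked=[]
Op 7: conn=48 S1=68 S2=28 S3=26 blocked=[]
Op 8: conn=36 S1=68 S2=16 S3=26 blocked=[]

Answer: 36 68 16 26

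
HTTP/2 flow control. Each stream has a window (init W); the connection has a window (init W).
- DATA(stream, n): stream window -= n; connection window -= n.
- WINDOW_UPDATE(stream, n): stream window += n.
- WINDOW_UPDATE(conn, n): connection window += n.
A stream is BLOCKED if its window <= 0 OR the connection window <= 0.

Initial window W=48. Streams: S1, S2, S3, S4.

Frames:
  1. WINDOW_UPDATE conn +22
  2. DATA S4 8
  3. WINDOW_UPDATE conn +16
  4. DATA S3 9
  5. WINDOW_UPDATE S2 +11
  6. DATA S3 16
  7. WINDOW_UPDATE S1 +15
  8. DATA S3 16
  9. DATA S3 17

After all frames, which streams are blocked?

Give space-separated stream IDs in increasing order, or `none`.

Op 1: conn=70 S1=48 S2=48 S3=48 S4=48 blocked=[]
Op 2: conn=62 S1=48 S2=48 S3=48 S4=40 blocked=[]
Op 3: conn=78 S1=48 S2=48 S3=48 S4=40 blocked=[]
Op 4: conn=69 S1=48 S2=48 S3=39 S4=40 blocked=[]
Op 5: conn=69 S1=48 S2=59 S3=39 S4=40 blocked=[]
Op 6: conn=53 S1=48 S2=59 S3=23 S4=40 blocked=[]
Op 7: conn=53 S1=63 S2=59 S3=23 S4=40 blocked=[]
Op 8: conn=37 S1=63 S2=59 S3=7 S4=40 blocked=[]
Op 9: conn=20 S1=63 S2=59 S3=-10 S4=40 blocked=[3]

Answer: S3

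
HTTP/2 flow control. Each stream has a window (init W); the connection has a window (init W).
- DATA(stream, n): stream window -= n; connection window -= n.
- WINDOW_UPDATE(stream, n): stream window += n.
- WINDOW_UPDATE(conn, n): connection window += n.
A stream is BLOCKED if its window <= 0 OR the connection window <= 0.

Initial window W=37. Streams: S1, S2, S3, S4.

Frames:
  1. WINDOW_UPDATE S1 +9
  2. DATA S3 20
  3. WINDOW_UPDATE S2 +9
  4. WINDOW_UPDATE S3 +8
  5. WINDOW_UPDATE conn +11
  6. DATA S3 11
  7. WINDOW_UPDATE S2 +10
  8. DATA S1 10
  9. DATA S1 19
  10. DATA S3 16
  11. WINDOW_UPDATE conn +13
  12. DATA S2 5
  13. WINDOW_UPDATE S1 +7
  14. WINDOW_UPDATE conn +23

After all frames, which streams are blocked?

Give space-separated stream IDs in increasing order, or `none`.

Op 1: conn=37 S1=46 S2=37 S3=37 S4=37 blocked=[]
Op 2: conn=17 S1=46 S2=37 S3=17 S4=37 blocked=[]
Op 3: conn=17 S1=46 S2=46 S3=17 S4=37 blocked=[]
Op 4: conn=17 S1=46 S2=46 S3=25 S4=37 blocked=[]
Op 5: conn=28 S1=46 S2=46 S3=25 S4=37 blocked=[]
Op 6: conn=17 S1=46 S2=46 S3=14 S4=37 blocked=[]
Op 7: conn=17 S1=46 S2=56 S3=14 S4=37 blocked=[]
Op 8: conn=7 S1=36 S2=56 S3=14 S4=37 blocked=[]
Op 9: conn=-12 S1=17 S2=56 S3=14 S4=37 blocked=[1, 2, 3, 4]
Op 10: conn=-28 S1=17 S2=56 S3=-2 S4=37 blocked=[1, 2, 3, 4]
Op 11: conn=-15 S1=17 S2=56 S3=-2 S4=37 blocked=[1, 2, 3, 4]
Op 12: conn=-20 S1=17 S2=51 S3=-2 S4=37 blocked=[1, 2, 3, 4]
Op 13: conn=-20 S1=24 S2=51 S3=-2 S4=37 blocked=[1, 2, 3, 4]
Op 14: conn=3 S1=24 S2=51 S3=-2 S4=37 blocked=[3]

Answer: S3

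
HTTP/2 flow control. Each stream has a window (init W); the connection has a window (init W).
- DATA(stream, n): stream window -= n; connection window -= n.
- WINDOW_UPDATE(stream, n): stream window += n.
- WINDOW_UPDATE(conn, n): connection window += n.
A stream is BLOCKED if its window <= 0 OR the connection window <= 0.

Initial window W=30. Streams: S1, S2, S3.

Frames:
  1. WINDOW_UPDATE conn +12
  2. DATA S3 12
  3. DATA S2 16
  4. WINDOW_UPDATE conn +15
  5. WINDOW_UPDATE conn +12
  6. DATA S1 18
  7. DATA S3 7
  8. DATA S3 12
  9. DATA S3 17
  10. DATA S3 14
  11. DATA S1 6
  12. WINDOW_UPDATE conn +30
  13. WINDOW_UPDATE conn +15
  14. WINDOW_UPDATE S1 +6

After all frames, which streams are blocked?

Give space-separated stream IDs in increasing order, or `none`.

Answer: S3

Derivation:
Op 1: conn=42 S1=30 S2=30 S3=30 blocked=[]
Op 2: conn=30 S1=30 S2=30 S3=18 blocked=[]
Op 3: conn=14 S1=30 S2=14 S3=18 blocked=[]
Op 4: conn=29 S1=30 S2=14 S3=18 blocked=[]
Op 5: conn=41 S1=30 S2=14 S3=18 blocked=[]
Op 6: conn=23 S1=12 S2=14 S3=18 blocked=[]
Op 7: conn=16 S1=12 S2=14 S3=11 blocked=[]
Op 8: conn=4 S1=12 S2=14 S3=-1 blocked=[3]
Op 9: conn=-13 S1=12 S2=14 S3=-18 blocked=[1, 2, 3]
Op 10: conn=-27 S1=12 S2=14 S3=-32 blocked=[1, 2, 3]
Op 11: conn=-33 S1=6 S2=14 S3=-32 blocked=[1, 2, 3]
Op 12: conn=-3 S1=6 S2=14 S3=-32 blocked=[1, 2, 3]
Op 13: conn=12 S1=6 S2=14 S3=-32 blocked=[3]
Op 14: conn=12 S1=12 S2=14 S3=-32 blocked=[3]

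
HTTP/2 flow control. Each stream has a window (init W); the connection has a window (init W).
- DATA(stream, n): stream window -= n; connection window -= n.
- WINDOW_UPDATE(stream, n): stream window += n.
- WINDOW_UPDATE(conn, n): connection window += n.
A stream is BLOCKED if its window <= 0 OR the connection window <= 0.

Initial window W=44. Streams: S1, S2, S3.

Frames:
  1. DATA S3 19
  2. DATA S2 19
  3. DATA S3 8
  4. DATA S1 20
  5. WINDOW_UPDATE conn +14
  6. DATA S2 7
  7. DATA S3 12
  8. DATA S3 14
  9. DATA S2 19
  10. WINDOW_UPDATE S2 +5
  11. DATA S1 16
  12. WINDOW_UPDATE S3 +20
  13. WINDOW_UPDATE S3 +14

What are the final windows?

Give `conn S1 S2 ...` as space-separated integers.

Op 1: conn=25 S1=44 S2=44 S3=25 blocked=[]
Op 2: conn=6 S1=44 S2=25 S3=25 blocked=[]
Op 3: conn=-2 S1=44 S2=25 S3=17 blocked=[1, 2, 3]
Op 4: conn=-22 S1=24 S2=25 S3=17 blocked=[1, 2, 3]
Op 5: conn=-8 S1=24 S2=25 S3=17 blocked=[1, 2, 3]
Op 6: conn=-15 S1=24 S2=18 S3=17 blocked=[1, 2, 3]
Op 7: conn=-27 S1=24 S2=18 S3=5 blocked=[1, 2, 3]
Op 8: conn=-41 S1=24 S2=18 S3=-9 blocked=[1, 2, 3]
Op 9: conn=-60 S1=24 S2=-1 S3=-9 blocked=[1, 2, 3]
Op 10: conn=-60 S1=24 S2=4 S3=-9 blocked=[1, 2, 3]
Op 11: conn=-76 S1=8 S2=4 S3=-9 blocked=[1, 2, 3]
Op 12: conn=-76 S1=8 S2=4 S3=11 blocked=[1, 2, 3]
Op 13: conn=-76 S1=8 S2=4 S3=25 blocked=[1, 2, 3]

Answer: -76 8 4 25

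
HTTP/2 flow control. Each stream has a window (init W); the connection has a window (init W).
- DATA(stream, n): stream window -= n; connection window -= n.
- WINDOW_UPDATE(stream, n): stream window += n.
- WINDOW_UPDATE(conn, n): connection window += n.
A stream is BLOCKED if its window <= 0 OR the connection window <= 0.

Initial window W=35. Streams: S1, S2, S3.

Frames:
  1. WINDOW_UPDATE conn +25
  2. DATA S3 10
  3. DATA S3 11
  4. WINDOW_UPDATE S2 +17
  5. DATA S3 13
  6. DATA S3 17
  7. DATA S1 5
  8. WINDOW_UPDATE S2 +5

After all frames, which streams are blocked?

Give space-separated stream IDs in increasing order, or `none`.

Answer: S3

Derivation:
Op 1: conn=60 S1=35 S2=35 S3=35 blocked=[]
Op 2: conn=50 S1=35 S2=35 S3=25 blocked=[]
Op 3: conn=39 S1=35 S2=35 S3=14 blocked=[]
Op 4: conn=39 S1=35 S2=52 S3=14 blocked=[]
Op 5: conn=26 S1=35 S2=52 S3=1 blocked=[]
Op 6: conn=9 S1=35 S2=52 S3=-16 blocked=[3]
Op 7: conn=4 S1=30 S2=52 S3=-16 blocked=[3]
Op 8: conn=4 S1=30 S2=57 S3=-16 blocked=[3]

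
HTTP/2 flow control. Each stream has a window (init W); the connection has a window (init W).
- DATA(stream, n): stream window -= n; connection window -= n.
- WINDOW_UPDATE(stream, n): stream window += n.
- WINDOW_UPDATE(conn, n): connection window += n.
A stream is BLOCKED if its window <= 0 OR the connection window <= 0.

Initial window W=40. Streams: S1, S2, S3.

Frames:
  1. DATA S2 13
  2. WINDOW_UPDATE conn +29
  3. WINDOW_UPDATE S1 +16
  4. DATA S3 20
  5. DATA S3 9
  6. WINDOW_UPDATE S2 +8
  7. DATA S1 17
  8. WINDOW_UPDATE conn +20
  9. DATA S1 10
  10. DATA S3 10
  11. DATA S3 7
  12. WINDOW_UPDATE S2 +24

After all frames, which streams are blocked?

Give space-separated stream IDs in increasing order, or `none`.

Answer: S3

Derivation:
Op 1: conn=27 S1=40 S2=27 S3=40 blocked=[]
Op 2: conn=56 S1=40 S2=27 S3=40 blocked=[]
Op 3: conn=56 S1=56 S2=27 S3=40 blocked=[]
Op 4: conn=36 S1=56 S2=27 S3=20 blocked=[]
Op 5: conn=27 S1=56 S2=27 S3=11 blocked=[]
Op 6: conn=27 S1=56 S2=35 S3=11 blocked=[]
Op 7: conn=10 S1=39 S2=35 S3=11 blocked=[]
Op 8: conn=30 S1=39 S2=35 S3=11 blocked=[]
Op 9: conn=20 S1=29 S2=35 S3=11 blocked=[]
Op 10: conn=10 S1=29 S2=35 S3=1 blocked=[]
Op 11: conn=3 S1=29 S2=35 S3=-6 blocked=[3]
Op 12: conn=3 S1=29 S2=59 S3=-6 blocked=[3]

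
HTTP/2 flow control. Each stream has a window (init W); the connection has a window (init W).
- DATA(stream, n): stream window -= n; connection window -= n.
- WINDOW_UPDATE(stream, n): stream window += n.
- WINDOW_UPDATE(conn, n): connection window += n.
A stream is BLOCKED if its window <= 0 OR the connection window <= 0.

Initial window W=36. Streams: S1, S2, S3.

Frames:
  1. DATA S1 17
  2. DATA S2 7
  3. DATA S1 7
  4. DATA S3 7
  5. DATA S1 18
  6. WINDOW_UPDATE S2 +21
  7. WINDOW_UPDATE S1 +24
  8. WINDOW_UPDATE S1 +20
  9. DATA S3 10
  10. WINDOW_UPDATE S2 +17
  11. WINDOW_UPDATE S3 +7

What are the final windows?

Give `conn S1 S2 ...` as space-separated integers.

Op 1: conn=19 S1=19 S2=36 S3=36 blocked=[]
Op 2: conn=12 S1=19 S2=29 S3=36 blocked=[]
Op 3: conn=5 S1=12 S2=29 S3=36 blocked=[]
Op 4: conn=-2 S1=12 S2=29 S3=29 blocked=[1, 2, 3]
Op 5: conn=-20 S1=-6 S2=29 S3=29 blocked=[1, 2, 3]
Op 6: conn=-20 S1=-6 S2=50 S3=29 blocked=[1, 2, 3]
Op 7: conn=-20 S1=18 S2=50 S3=29 blocked=[1, 2, 3]
Op 8: conn=-20 S1=38 S2=50 S3=29 blocked=[1, 2, 3]
Op 9: conn=-30 S1=38 S2=50 S3=19 blocked=[1, 2, 3]
Op 10: conn=-30 S1=38 S2=67 S3=19 blocked=[1, 2, 3]
Op 11: conn=-30 S1=38 S2=67 S3=26 blocked=[1, 2, 3]

Answer: -30 38 67 26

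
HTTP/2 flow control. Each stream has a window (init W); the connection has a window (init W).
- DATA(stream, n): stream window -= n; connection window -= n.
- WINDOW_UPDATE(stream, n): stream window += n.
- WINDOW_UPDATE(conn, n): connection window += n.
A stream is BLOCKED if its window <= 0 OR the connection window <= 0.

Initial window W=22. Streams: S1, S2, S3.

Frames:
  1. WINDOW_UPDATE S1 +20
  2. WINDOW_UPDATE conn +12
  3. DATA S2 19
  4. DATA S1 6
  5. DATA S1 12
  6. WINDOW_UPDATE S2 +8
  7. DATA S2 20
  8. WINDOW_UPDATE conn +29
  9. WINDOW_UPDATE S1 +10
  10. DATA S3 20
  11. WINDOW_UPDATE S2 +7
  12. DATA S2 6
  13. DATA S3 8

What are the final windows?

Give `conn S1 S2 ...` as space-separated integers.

Op 1: conn=22 S1=42 S2=22 S3=22 blocked=[]
Op 2: conn=34 S1=42 S2=22 S3=22 blocked=[]
Op 3: conn=15 S1=42 S2=3 S3=22 blocked=[]
Op 4: conn=9 S1=36 S2=3 S3=22 blocked=[]
Op 5: conn=-3 S1=24 S2=3 S3=22 blocked=[1, 2, 3]
Op 6: conn=-3 S1=24 S2=11 S3=22 blocked=[1, 2, 3]
Op 7: conn=-23 S1=24 S2=-9 S3=22 blocked=[1, 2, 3]
Op 8: conn=6 S1=24 S2=-9 S3=22 blocked=[2]
Op 9: conn=6 S1=34 S2=-9 S3=22 blocked=[2]
Op 10: conn=-14 S1=34 S2=-9 S3=2 blocked=[1, 2, 3]
Op 11: conn=-14 S1=34 S2=-2 S3=2 blocked=[1, 2, 3]
Op 12: conn=-20 S1=34 S2=-8 S3=2 blocked=[1, 2, 3]
Op 13: conn=-28 S1=34 S2=-8 S3=-6 blocked=[1, 2, 3]

Answer: -28 34 -8 -6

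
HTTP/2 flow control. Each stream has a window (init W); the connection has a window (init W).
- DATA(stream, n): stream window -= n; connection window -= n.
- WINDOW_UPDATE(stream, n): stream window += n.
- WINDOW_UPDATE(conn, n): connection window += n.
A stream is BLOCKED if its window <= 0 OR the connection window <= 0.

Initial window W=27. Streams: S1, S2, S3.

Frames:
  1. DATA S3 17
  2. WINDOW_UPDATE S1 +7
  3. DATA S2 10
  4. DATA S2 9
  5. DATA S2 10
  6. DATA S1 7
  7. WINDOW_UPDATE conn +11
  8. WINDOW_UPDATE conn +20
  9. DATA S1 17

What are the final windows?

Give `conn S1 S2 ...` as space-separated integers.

Op 1: conn=10 S1=27 S2=27 S3=10 blocked=[]
Op 2: conn=10 S1=34 S2=27 S3=10 blocked=[]
Op 3: conn=0 S1=34 S2=17 S3=10 blocked=[1, 2, 3]
Op 4: conn=-9 S1=34 S2=8 S3=10 blocked=[1, 2, 3]
Op 5: conn=-19 S1=34 S2=-2 S3=10 blocked=[1, 2, 3]
Op 6: conn=-26 S1=27 S2=-2 S3=10 blocked=[1, 2, 3]
Op 7: conn=-15 S1=27 S2=-2 S3=10 blocked=[1, 2, 3]
Op 8: conn=5 S1=27 S2=-2 S3=10 blocked=[2]
Op 9: conn=-12 S1=10 S2=-2 S3=10 blocked=[1, 2, 3]

Answer: -12 10 -2 10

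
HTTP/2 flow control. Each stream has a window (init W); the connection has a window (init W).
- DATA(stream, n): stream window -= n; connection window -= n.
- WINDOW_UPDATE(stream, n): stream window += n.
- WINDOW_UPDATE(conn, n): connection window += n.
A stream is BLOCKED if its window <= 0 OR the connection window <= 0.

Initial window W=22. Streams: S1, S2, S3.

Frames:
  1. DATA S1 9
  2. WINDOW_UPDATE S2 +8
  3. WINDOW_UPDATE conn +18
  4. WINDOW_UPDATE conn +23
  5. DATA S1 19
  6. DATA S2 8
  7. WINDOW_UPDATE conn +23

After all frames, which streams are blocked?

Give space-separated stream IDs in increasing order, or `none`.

Answer: S1

Derivation:
Op 1: conn=13 S1=13 S2=22 S3=22 blocked=[]
Op 2: conn=13 S1=13 S2=30 S3=22 blocked=[]
Op 3: conn=31 S1=13 S2=30 S3=22 blocked=[]
Op 4: conn=54 S1=13 S2=30 S3=22 blocked=[]
Op 5: conn=35 S1=-6 S2=30 S3=22 blocked=[1]
Op 6: conn=27 S1=-6 S2=22 S3=22 blocked=[1]
Op 7: conn=50 S1=-6 S2=22 S3=22 blocked=[1]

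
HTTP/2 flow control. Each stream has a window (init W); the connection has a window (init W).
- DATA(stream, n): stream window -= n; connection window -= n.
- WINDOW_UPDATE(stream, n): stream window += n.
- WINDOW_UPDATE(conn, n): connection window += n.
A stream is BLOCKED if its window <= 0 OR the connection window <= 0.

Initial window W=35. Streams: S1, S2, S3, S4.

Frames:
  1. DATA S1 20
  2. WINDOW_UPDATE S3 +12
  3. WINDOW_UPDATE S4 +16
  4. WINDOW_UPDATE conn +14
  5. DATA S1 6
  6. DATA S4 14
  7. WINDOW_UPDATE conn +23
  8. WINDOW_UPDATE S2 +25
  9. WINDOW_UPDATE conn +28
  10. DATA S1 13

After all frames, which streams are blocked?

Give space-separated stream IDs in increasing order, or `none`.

Op 1: conn=15 S1=15 S2=35 S3=35 S4=35 blocked=[]
Op 2: conn=15 S1=15 S2=35 S3=47 S4=35 blocked=[]
Op 3: conn=15 S1=15 S2=35 S3=47 S4=51 blocked=[]
Op 4: conn=29 S1=15 S2=35 S3=47 S4=51 blocked=[]
Op 5: conn=23 S1=9 S2=35 S3=47 S4=51 blocked=[]
Op 6: conn=9 S1=9 S2=35 S3=47 S4=37 blocked=[]
Op 7: conn=32 S1=9 S2=35 S3=47 S4=37 blocked=[]
Op 8: conn=32 S1=9 S2=60 S3=47 S4=37 blocked=[]
Op 9: conn=60 S1=9 S2=60 S3=47 S4=37 blocked=[]
Op 10: conn=47 S1=-4 S2=60 S3=47 S4=37 blocked=[1]

Answer: S1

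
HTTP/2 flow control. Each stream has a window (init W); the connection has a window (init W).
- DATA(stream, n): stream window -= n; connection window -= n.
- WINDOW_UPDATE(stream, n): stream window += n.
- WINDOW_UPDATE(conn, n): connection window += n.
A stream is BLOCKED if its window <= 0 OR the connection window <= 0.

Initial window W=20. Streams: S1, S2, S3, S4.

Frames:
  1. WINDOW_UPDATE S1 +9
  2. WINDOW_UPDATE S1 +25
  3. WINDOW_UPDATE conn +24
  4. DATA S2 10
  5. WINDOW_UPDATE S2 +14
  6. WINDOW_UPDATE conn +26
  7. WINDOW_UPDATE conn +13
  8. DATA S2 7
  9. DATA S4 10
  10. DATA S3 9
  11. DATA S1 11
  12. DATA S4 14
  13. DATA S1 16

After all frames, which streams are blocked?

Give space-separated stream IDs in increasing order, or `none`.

Answer: S4

Derivation:
Op 1: conn=20 S1=29 S2=20 S3=20 S4=20 blocked=[]
Op 2: conn=20 S1=54 S2=20 S3=20 S4=20 blocked=[]
Op 3: conn=44 S1=54 S2=20 S3=20 S4=20 blocked=[]
Op 4: conn=34 S1=54 S2=10 S3=20 S4=20 blocked=[]
Op 5: conn=34 S1=54 S2=24 S3=20 S4=20 blocked=[]
Op 6: conn=60 S1=54 S2=24 S3=20 S4=20 blocked=[]
Op 7: conn=73 S1=54 S2=24 S3=20 S4=20 blocked=[]
Op 8: conn=66 S1=54 S2=17 S3=20 S4=20 blocked=[]
Op 9: conn=56 S1=54 S2=17 S3=20 S4=10 blocked=[]
Op 10: conn=47 S1=54 S2=17 S3=11 S4=10 blocked=[]
Op 11: conn=36 S1=43 S2=17 S3=11 S4=10 blocked=[]
Op 12: conn=22 S1=43 S2=17 S3=11 S4=-4 blocked=[4]
Op 13: conn=6 S1=27 S2=17 S3=11 S4=-4 blocked=[4]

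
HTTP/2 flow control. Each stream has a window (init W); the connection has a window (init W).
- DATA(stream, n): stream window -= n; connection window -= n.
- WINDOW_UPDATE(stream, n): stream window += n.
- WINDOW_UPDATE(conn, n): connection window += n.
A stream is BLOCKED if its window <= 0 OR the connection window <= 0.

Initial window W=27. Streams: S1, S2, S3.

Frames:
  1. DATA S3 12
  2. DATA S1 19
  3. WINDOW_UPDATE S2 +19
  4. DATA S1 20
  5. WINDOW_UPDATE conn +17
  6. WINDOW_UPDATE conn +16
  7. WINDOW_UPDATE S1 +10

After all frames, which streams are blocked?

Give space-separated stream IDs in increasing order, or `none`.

Op 1: conn=15 S1=27 S2=27 S3=15 blocked=[]
Op 2: conn=-4 S1=8 S2=27 S3=15 blocked=[1, 2, 3]
Op 3: conn=-4 S1=8 S2=46 S3=15 blocked=[1, 2, 3]
Op 4: conn=-24 S1=-12 S2=46 S3=15 blocked=[1, 2, 3]
Op 5: conn=-7 S1=-12 S2=46 S3=15 blocked=[1, 2, 3]
Op 6: conn=9 S1=-12 S2=46 S3=15 blocked=[1]
Op 7: conn=9 S1=-2 S2=46 S3=15 blocked=[1]

Answer: S1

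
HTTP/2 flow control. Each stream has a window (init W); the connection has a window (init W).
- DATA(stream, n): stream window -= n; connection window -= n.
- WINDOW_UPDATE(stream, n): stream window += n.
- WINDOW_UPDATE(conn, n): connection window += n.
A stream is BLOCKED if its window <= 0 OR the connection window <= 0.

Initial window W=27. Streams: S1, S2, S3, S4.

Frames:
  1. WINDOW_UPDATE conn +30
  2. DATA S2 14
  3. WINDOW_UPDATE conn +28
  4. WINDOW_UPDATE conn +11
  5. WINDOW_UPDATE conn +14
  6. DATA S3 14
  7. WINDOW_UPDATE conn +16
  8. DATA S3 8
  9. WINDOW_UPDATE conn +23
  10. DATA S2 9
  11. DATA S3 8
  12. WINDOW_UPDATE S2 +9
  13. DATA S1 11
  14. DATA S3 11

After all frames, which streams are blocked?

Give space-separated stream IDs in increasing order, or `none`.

Answer: S3

Derivation:
Op 1: conn=57 S1=27 S2=27 S3=27 S4=27 blocked=[]
Op 2: conn=43 S1=27 S2=13 S3=27 S4=27 blocked=[]
Op 3: conn=71 S1=27 S2=13 S3=27 S4=27 blocked=[]
Op 4: conn=82 S1=27 S2=13 S3=27 S4=27 blocked=[]
Op 5: conn=96 S1=27 S2=13 S3=27 S4=27 blocked=[]
Op 6: conn=82 S1=27 S2=13 S3=13 S4=27 blocked=[]
Op 7: conn=98 S1=27 S2=13 S3=13 S4=27 blocked=[]
Op 8: conn=90 S1=27 S2=13 S3=5 S4=27 blocked=[]
Op 9: conn=113 S1=27 S2=13 S3=5 S4=27 blocked=[]
Op 10: conn=104 S1=27 S2=4 S3=5 S4=27 blocked=[]
Op 11: conn=96 S1=27 S2=4 S3=-3 S4=27 blocked=[3]
Op 12: conn=96 S1=27 S2=13 S3=-3 S4=27 blocked=[3]
Op 13: conn=85 S1=16 S2=13 S3=-3 S4=27 blocked=[3]
Op 14: conn=74 S1=16 S2=13 S3=-14 S4=27 blocked=[3]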